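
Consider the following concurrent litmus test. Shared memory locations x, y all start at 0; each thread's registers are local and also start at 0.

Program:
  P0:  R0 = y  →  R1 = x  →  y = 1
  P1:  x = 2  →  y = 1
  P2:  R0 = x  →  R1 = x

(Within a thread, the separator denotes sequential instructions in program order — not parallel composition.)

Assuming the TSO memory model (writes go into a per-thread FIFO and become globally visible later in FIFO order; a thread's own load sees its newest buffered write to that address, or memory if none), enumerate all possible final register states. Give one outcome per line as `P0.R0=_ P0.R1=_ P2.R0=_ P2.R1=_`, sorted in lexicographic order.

outcome vector order: (P0.R0,P0.R1,P2.R0,P2.R1)
|TSO outcomes| = 9

P0.R0=0 P0.R1=0 P2.R0=0 P2.R1=0
P0.R0=0 P0.R1=0 P2.R0=0 P2.R1=2
P0.R0=0 P0.R1=0 P2.R0=2 P2.R1=2
P0.R0=0 P0.R1=2 P2.R0=0 P2.R1=0
P0.R0=0 P0.R1=2 P2.R0=0 P2.R1=2
P0.R0=0 P0.R1=2 P2.R0=2 P2.R1=2
P0.R0=1 P0.R1=2 P2.R0=0 P2.R1=0
P0.R0=1 P0.R1=2 P2.R0=0 P2.R1=2
P0.R0=1 P0.R1=2 P2.R0=2 P2.R1=2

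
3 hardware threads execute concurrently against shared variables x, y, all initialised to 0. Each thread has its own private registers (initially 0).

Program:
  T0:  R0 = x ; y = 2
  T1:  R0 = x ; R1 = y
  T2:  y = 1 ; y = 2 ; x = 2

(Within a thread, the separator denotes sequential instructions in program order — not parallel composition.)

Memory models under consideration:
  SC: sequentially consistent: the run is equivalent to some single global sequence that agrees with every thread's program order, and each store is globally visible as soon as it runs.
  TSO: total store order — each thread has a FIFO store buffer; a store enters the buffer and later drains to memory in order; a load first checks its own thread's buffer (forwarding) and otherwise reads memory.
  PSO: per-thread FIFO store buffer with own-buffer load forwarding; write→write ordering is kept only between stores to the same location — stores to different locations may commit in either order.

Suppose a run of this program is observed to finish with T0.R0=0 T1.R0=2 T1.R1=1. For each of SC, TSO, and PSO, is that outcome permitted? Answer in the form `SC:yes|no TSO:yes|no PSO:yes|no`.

SC:no TSO:no PSO:yes

outcome vector order: (T0.R0,T1.R0,T1.R1)
[SC] allowed = {0/0/0, 0/0/1, 0/0/2, 0/2/2, 2/0/0, 2/0/1, 2/0/2, 2/2/2}
[TSO] allowed = {0/0/0, 0/0/1, 0/0/2, 0/2/2, 2/0/0, 2/0/1, 2/0/2, 2/2/2}
[PSO] allowed = {0/0/0, 0/0/1, 0/0/2, 0/2/0, 0/2/1, 0/2/2, 2/0/0, 2/0/1, 2/0/2, 2/2/0, 2/2/1, 2/2/2}
target 0/2/1 ∈ {PSO}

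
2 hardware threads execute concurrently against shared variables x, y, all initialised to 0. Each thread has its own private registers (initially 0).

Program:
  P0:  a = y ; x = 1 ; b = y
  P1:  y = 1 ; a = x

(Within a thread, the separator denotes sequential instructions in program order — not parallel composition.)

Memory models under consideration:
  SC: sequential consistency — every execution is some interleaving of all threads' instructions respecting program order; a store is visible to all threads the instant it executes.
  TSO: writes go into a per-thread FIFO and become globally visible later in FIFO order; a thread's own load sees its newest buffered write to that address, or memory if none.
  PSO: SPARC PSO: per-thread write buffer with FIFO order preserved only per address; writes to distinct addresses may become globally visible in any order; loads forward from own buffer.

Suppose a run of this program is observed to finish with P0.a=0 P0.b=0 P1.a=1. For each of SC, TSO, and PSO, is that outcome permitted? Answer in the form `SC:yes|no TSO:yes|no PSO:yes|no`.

SC:yes TSO:yes PSO:yes

outcome vector order: (P0.a,P0.b,P1.a)
SC (5): (0,0,1); (0,1,0); (0,1,1); (1,1,0); (1,1,1)
TSO (6): (0,0,0); (0,0,1); (0,1,0); (0,1,1); (1,1,0); (1,1,1)
PSO (6): (0,0,0); (0,0,1); (0,1,0); (0,1,1); (1,1,0); (1,1,1)
target (0,0,1) ∈ {SC,TSO,PSO}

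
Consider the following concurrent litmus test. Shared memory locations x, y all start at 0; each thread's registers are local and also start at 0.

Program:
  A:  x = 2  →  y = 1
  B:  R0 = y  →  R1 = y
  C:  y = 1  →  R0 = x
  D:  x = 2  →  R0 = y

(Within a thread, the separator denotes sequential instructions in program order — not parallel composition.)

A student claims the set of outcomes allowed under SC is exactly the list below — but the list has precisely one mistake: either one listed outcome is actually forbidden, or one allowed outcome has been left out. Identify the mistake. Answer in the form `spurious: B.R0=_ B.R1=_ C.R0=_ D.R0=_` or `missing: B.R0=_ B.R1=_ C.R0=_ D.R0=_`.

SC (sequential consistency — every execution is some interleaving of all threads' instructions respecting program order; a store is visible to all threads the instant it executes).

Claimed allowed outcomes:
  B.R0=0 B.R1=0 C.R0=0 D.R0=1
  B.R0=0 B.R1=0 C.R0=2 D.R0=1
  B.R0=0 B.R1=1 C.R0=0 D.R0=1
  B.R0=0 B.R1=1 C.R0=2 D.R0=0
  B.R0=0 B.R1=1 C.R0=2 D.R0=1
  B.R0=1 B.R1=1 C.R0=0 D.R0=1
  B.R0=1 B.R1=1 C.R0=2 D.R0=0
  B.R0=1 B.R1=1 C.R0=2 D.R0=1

missing: B.R0=0 B.R1=0 C.R0=2 D.R0=0

outcome vector order: (B.R0,B.R1,C.R0,D.R0)
[SC] allowed = {<0 0 0 1>; <0 0 2 0>; <0 0 2 1>; <0 1 0 1>; <0 1 2 0>; <0 1 2 1>; <1 1 0 1>; <1 1 2 0>; <1 1 2 1>}
SC∖claimed = {<0 0 2 0>}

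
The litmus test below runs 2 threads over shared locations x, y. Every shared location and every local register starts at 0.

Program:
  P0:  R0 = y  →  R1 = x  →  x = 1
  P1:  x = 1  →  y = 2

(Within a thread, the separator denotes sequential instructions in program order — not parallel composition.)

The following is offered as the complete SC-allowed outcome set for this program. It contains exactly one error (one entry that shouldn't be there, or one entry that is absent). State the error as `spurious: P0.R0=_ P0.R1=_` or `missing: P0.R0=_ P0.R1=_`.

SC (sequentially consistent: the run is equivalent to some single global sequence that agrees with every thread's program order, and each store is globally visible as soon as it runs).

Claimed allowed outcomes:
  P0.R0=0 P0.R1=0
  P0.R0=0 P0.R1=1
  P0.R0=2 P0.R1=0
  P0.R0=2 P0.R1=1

outcome vector order: (P0.R0,P0.R1)
SC (3): 0/0, 0/1, 2/1
claimed∖SC = {2/0}

spurious: P0.R0=2 P0.R1=0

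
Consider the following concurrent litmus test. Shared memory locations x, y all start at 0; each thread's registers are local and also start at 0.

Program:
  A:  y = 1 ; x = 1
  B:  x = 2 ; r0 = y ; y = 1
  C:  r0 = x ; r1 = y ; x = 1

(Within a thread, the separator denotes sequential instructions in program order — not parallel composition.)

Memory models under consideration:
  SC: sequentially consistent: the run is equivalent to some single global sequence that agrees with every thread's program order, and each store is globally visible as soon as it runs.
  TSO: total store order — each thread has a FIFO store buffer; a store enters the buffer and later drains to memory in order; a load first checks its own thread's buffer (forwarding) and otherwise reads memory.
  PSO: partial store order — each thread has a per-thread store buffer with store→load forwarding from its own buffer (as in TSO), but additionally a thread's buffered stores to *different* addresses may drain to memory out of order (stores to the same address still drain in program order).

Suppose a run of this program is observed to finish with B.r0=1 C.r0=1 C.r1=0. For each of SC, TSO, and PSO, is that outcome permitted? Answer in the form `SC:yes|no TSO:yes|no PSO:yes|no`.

SC:no TSO:no PSO:yes

outcome vector order: (B.r0,C.r0,C.r1)
[SC] allowed = {0/0/0 0/0/1 0/1/1 0/2/0 0/2/1 1/0/0 1/0/1 1/1/1 1/2/0 1/2/1}
[TSO] allowed = {0/0/0 0/0/1 0/1/1 0/2/0 0/2/1 1/0/0 1/0/1 1/1/1 1/2/0 1/2/1}
[PSO] allowed = {0/0/0 0/0/1 0/1/0 0/1/1 0/2/0 0/2/1 1/0/0 1/0/1 1/1/0 1/1/1 1/2/0 1/2/1}
target 1/1/0 ∈ {PSO}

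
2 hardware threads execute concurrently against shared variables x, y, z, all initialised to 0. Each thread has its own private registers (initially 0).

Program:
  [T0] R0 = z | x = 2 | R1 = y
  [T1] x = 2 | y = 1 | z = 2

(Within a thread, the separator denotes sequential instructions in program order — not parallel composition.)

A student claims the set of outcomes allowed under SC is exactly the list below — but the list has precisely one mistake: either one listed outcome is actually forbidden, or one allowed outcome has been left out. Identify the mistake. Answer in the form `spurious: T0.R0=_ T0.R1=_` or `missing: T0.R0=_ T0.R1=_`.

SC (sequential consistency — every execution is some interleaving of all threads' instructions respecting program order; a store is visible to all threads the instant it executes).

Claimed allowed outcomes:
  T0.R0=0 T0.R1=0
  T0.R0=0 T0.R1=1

missing: T0.R0=2 T0.R1=1

outcome vector order: (T0.R0,T0.R1)
SC: 3 outcomes — {<0 0>; <0 1>; <2 1>}
SC∖claimed = {<2 1>}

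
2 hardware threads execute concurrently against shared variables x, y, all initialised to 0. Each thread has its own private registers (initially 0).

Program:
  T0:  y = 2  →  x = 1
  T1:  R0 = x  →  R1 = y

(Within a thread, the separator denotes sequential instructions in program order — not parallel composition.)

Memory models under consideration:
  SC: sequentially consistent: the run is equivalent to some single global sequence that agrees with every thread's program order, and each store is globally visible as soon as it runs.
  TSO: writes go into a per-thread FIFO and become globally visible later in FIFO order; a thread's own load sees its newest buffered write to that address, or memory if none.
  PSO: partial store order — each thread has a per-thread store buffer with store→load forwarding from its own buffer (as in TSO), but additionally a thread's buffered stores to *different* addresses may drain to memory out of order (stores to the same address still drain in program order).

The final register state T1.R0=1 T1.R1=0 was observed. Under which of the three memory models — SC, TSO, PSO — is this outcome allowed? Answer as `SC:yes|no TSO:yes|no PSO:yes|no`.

outcome vector order: (T1.R0,T1.R1)
under SC → (0,0) (0,2) (1,2)
under TSO → (0,0) (0,2) (1,2)
under PSO → (0,0) (0,2) (1,0) (1,2)
target (1,0) ∈ {PSO}

SC:no TSO:no PSO:yes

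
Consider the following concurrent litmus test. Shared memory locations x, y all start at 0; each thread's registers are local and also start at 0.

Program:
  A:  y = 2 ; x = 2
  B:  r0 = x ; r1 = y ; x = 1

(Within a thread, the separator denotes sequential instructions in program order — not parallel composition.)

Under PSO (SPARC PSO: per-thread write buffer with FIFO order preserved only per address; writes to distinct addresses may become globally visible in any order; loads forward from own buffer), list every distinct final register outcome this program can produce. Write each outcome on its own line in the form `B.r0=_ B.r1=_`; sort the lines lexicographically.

outcome vector order: (B.r0,B.r1)
|PSO outcomes| = 4

B.r0=0 B.r1=0
B.r0=0 B.r1=2
B.r0=2 B.r1=0
B.r0=2 B.r1=2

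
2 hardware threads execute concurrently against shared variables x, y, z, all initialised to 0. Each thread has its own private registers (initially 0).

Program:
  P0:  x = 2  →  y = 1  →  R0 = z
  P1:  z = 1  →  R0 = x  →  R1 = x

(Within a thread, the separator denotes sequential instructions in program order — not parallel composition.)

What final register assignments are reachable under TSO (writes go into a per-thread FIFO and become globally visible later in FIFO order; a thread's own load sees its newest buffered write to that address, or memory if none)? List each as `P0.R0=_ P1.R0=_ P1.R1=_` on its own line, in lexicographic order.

outcome vector order: (P0.R0,P1.R0,P1.R1)
|TSO outcomes| = 6

P0.R0=0 P1.R0=0 P1.R1=0
P0.R0=0 P1.R0=0 P1.R1=2
P0.R0=0 P1.R0=2 P1.R1=2
P0.R0=1 P1.R0=0 P1.R1=0
P0.R0=1 P1.R0=0 P1.R1=2
P0.R0=1 P1.R0=2 P1.R1=2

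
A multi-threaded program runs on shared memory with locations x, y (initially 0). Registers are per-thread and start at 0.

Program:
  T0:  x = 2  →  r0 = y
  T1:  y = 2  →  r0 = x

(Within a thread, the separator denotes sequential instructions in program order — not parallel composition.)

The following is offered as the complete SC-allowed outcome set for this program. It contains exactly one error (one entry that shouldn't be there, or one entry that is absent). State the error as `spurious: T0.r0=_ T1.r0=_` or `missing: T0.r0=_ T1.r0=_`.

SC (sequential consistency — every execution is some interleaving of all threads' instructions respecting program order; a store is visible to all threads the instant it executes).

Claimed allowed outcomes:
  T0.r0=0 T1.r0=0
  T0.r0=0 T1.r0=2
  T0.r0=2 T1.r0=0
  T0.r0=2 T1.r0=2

outcome vector order: (T0.r0,T1.r0)
SC: 3 outcomes — {<0 2>, <2 0>, <2 2>}
claimed∖SC = {<0 0>}

spurious: T0.r0=0 T1.r0=0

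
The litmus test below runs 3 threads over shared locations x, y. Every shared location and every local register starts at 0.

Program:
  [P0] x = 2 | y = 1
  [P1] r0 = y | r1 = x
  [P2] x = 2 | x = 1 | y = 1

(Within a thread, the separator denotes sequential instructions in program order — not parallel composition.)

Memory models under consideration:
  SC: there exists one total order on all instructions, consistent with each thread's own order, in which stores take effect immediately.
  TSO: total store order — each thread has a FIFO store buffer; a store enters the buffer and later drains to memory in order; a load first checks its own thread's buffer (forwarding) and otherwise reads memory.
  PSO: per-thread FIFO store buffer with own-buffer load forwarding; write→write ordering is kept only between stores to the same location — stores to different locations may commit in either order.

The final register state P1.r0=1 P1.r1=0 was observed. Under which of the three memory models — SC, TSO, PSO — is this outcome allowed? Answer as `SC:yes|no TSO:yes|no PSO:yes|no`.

SC:no TSO:no PSO:yes

outcome vector order: (P1.r0,P1.r1)
SC (5): 0/0, 0/1, 0/2, 1/1, 1/2
TSO (5): 0/0, 0/1, 0/2, 1/1, 1/2
PSO (6): 0/0, 0/1, 0/2, 1/0, 1/1, 1/2
target 1/0 ∈ {PSO}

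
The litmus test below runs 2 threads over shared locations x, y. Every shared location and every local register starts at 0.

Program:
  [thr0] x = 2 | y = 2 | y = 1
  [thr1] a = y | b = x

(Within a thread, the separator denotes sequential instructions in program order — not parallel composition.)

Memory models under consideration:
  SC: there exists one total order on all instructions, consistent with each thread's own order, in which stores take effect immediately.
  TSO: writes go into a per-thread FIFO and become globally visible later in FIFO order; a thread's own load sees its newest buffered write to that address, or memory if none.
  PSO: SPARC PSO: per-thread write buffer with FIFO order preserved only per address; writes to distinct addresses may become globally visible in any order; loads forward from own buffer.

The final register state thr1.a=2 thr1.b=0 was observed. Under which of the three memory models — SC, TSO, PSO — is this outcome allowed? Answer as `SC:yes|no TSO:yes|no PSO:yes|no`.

SC:no TSO:no PSO:yes

outcome vector order: (thr1.a,thr1.b)
SC: 4 outcomes — {0/0 0/2 1/2 2/2}
TSO: 4 outcomes — {0/0 0/2 1/2 2/2}
PSO: 6 outcomes — {0/0 0/2 1/0 1/2 2/0 2/2}
target 2/0 ∈ {PSO}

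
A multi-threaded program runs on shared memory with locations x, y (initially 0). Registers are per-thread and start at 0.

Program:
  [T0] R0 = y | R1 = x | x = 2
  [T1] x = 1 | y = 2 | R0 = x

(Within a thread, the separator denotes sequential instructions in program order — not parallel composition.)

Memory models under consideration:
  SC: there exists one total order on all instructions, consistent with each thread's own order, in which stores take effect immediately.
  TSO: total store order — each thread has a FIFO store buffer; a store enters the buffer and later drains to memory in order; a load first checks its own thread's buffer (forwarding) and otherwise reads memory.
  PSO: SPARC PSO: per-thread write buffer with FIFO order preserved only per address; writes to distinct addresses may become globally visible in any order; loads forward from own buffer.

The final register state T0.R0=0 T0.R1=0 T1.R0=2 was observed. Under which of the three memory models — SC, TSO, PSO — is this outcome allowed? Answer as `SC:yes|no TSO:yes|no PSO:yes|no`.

SC:yes TSO:yes PSO:yes

outcome vector order: (T0.R0,T0.R1,T1.R0)
SC: 6 outcomes — {(0,0,1) (0,0,2) (0,1,1) (0,1,2) (2,1,1) (2,1,2)}
TSO: 6 outcomes — {(0,0,1) (0,0,2) (0,1,1) (0,1,2) (2,1,1) (2,1,2)}
PSO: 8 outcomes — {(0,0,1) (0,0,2) (0,1,1) (0,1,2) (2,0,1) (2,0,2) (2,1,1) (2,1,2)}
target (0,0,2) ∈ {SC,TSO,PSO}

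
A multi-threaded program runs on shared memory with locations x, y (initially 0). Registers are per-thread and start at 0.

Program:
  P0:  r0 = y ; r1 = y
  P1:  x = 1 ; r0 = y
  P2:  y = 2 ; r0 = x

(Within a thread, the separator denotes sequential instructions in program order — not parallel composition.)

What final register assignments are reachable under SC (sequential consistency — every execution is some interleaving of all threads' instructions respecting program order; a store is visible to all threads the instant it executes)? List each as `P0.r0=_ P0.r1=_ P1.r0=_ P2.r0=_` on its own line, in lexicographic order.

outcome vector order: (P0.r0,P0.r1,P1.r0,P2.r0)
|SC outcomes| = 9

P0.r0=0 P0.r1=0 P1.r0=0 P2.r0=1
P0.r0=0 P0.r1=0 P1.r0=2 P2.r0=0
P0.r0=0 P0.r1=0 P1.r0=2 P2.r0=1
P0.r0=0 P0.r1=2 P1.r0=0 P2.r0=1
P0.r0=0 P0.r1=2 P1.r0=2 P2.r0=0
P0.r0=0 P0.r1=2 P1.r0=2 P2.r0=1
P0.r0=2 P0.r1=2 P1.r0=0 P2.r0=1
P0.r0=2 P0.r1=2 P1.r0=2 P2.r0=0
P0.r0=2 P0.r1=2 P1.r0=2 P2.r0=1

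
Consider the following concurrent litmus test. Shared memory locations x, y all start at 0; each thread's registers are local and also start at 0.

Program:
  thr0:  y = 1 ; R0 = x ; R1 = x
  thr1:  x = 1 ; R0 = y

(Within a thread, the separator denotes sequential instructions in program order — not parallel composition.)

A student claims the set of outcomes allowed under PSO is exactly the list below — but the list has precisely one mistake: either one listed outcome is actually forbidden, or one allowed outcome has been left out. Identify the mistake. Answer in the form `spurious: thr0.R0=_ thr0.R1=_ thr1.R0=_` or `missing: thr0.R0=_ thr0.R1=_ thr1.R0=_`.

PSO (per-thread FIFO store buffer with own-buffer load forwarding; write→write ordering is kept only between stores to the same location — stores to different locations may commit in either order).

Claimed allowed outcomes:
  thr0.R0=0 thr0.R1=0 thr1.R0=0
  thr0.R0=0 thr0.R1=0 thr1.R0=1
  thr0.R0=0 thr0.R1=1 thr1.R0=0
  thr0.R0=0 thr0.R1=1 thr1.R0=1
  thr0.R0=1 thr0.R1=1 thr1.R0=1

missing: thr0.R0=1 thr0.R1=1 thr1.R0=0

outcome vector order: (thr0.R0,thr0.R1,thr1.R0)
PSO (6): 0/0/0, 0/0/1, 0/1/0, 0/1/1, 1/1/0, 1/1/1
PSO∖claimed = {1/1/0}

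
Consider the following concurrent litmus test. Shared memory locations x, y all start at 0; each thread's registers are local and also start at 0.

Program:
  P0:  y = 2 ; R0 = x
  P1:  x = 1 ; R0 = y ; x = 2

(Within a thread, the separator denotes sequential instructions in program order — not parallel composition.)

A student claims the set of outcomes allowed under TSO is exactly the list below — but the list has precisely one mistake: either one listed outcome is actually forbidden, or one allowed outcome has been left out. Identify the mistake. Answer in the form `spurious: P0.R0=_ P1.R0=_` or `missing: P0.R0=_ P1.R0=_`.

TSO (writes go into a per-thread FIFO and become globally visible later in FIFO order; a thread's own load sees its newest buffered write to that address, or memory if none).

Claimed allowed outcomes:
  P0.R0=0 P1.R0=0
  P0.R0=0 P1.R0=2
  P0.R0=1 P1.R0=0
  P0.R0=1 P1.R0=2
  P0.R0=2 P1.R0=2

missing: P0.R0=2 P1.R0=0

outcome vector order: (P0.R0,P1.R0)
TSO (6): <0 0>; <0 2>; <1 0>; <1 2>; <2 0>; <2 2>
TSO∖claimed = {<2 0>}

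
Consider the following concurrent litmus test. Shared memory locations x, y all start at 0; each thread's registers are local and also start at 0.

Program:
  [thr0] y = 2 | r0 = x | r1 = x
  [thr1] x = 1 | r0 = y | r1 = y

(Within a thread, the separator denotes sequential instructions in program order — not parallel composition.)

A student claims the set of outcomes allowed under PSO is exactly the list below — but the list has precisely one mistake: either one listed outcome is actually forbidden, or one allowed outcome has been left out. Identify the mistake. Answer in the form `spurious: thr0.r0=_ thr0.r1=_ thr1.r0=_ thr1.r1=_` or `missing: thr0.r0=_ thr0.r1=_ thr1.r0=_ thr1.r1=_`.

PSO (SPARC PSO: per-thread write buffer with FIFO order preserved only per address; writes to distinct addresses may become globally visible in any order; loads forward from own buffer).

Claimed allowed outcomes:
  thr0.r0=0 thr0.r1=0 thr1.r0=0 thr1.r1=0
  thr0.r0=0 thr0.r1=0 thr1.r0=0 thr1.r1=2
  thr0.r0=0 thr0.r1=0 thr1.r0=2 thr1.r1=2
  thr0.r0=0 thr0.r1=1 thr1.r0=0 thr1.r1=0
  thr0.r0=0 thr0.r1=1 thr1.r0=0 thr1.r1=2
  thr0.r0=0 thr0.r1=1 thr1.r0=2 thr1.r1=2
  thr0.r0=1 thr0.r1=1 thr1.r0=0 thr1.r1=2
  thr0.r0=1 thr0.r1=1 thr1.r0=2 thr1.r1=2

missing: thr0.r0=1 thr0.r1=1 thr1.r0=0 thr1.r1=0

outcome vector order: (thr0.r0,thr0.r1,thr1.r0,thr1.r1)
under PSO → 0/0/0/0; 0/0/0/2; 0/0/2/2; 0/1/0/0; 0/1/0/2; 0/1/2/2; 1/1/0/0; 1/1/0/2; 1/1/2/2
PSO∖claimed = {1/1/0/0}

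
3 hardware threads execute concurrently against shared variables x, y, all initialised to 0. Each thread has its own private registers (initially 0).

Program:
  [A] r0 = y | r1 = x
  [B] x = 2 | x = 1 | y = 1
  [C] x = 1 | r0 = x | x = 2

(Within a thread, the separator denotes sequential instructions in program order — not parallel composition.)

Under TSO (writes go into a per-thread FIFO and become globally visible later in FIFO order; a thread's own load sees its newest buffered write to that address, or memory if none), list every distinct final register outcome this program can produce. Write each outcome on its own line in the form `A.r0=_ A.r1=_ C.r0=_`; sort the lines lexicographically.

outcome vector order: (A.r0,A.r1,C.r0)
|TSO outcomes| = 10

A.r0=0 A.r1=0 C.r0=1
A.r0=0 A.r1=0 C.r0=2
A.r0=0 A.r1=1 C.r0=1
A.r0=0 A.r1=1 C.r0=2
A.r0=0 A.r1=2 C.r0=1
A.r0=0 A.r1=2 C.r0=2
A.r0=1 A.r1=1 C.r0=1
A.r0=1 A.r1=1 C.r0=2
A.r0=1 A.r1=2 C.r0=1
A.r0=1 A.r1=2 C.r0=2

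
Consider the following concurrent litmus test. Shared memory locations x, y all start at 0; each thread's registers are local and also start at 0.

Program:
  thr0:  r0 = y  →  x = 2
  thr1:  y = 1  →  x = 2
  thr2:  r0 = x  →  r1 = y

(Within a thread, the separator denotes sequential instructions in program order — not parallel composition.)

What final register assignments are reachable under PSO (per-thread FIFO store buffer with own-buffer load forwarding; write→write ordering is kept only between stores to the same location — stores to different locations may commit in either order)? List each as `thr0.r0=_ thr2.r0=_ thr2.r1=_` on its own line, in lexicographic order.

outcome vector order: (thr0.r0,thr2.r0,thr2.r1)
|PSO outcomes| = 8

thr0.r0=0 thr2.r0=0 thr2.r1=0
thr0.r0=0 thr2.r0=0 thr2.r1=1
thr0.r0=0 thr2.r0=2 thr2.r1=0
thr0.r0=0 thr2.r0=2 thr2.r1=1
thr0.r0=1 thr2.r0=0 thr2.r1=0
thr0.r0=1 thr2.r0=0 thr2.r1=1
thr0.r0=1 thr2.r0=2 thr2.r1=0
thr0.r0=1 thr2.r0=2 thr2.r1=1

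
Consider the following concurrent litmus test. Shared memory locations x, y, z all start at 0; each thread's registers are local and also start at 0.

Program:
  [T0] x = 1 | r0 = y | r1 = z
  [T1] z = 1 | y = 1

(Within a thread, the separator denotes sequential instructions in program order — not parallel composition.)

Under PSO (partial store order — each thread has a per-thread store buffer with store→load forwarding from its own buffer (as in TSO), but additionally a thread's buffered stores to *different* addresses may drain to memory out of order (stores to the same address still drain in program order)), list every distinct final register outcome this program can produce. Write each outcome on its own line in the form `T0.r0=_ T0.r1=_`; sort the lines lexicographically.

T0.r0=0 T0.r1=0
T0.r0=0 T0.r1=1
T0.r0=1 T0.r1=0
T0.r0=1 T0.r1=1

outcome vector order: (T0.r0,T0.r1)
|PSO outcomes| = 4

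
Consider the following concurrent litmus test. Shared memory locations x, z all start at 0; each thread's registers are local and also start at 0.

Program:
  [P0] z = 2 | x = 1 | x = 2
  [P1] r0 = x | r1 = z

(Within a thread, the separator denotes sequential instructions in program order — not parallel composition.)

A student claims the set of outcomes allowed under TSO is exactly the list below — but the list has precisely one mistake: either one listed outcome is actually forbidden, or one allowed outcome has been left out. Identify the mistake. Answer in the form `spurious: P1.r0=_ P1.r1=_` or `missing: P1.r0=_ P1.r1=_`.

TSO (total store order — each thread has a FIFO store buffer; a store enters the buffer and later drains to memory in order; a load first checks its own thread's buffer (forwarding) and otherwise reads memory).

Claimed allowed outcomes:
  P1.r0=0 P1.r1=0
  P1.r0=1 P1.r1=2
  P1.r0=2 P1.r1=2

missing: P1.r0=0 P1.r1=2

outcome vector order: (P1.r0,P1.r1)
[TSO] allowed = {00 02 12 22}
TSO∖claimed = {02}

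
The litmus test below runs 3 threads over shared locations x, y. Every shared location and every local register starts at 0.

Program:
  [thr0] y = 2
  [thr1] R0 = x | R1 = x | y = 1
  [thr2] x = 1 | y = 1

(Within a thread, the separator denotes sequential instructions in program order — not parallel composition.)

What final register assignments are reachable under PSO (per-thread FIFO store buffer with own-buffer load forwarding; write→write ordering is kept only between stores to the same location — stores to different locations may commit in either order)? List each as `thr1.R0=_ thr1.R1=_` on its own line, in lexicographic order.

outcome vector order: (thr1.R0,thr1.R1)
|PSO outcomes| = 3

thr1.R0=0 thr1.R1=0
thr1.R0=0 thr1.R1=1
thr1.R0=1 thr1.R1=1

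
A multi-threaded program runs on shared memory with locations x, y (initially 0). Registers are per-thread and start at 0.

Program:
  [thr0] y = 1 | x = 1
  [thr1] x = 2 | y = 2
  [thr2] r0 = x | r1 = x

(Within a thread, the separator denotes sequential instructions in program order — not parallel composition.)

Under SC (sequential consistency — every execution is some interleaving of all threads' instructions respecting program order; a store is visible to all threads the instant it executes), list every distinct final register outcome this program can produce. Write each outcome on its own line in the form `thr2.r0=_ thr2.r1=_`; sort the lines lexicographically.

thr2.r0=0 thr2.r1=0
thr2.r0=0 thr2.r1=1
thr2.r0=0 thr2.r1=2
thr2.r0=1 thr2.r1=1
thr2.r0=1 thr2.r1=2
thr2.r0=2 thr2.r1=1
thr2.r0=2 thr2.r1=2

outcome vector order: (thr2.r0,thr2.r1)
|SC outcomes| = 7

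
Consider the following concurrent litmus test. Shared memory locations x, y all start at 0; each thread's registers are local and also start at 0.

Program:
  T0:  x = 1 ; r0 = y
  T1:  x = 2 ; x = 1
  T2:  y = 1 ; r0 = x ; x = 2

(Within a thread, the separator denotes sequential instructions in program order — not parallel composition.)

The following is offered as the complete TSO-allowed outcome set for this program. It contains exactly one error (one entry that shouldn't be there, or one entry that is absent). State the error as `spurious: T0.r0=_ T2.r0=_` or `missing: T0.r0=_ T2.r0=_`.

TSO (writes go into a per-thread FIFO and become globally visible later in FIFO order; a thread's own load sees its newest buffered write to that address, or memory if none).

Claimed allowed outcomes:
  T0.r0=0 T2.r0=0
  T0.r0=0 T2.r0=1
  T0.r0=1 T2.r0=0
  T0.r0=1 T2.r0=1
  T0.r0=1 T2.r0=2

outcome vector order: (T0.r0,T2.r0)
under TSO → 00 01 02 10 11 12
TSO∖claimed = {02}

missing: T0.r0=0 T2.r0=2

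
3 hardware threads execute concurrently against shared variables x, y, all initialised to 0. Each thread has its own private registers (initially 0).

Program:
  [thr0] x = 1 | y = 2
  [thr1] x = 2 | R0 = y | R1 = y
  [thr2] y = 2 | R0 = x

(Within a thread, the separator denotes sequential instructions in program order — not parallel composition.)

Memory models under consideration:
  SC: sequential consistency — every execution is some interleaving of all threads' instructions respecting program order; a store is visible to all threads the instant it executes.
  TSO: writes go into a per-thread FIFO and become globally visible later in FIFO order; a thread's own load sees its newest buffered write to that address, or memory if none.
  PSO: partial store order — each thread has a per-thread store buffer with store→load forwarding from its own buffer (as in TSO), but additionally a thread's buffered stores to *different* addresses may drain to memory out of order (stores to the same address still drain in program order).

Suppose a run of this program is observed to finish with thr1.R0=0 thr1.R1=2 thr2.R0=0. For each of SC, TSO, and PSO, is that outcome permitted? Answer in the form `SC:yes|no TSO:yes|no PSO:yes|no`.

SC:no TSO:yes PSO:yes

outcome vector order: (thr1.R0,thr1.R1,thr2.R0)
[SC] allowed = {001; 002; 021; 022; 220; 221; 222}
[TSO] allowed = {000; 001; 002; 020; 021; 022; 220; 221; 222}
[PSO] allowed = {000; 001; 002; 020; 021; 022; 220; 221; 222}
target 020 ∈ {TSO,PSO}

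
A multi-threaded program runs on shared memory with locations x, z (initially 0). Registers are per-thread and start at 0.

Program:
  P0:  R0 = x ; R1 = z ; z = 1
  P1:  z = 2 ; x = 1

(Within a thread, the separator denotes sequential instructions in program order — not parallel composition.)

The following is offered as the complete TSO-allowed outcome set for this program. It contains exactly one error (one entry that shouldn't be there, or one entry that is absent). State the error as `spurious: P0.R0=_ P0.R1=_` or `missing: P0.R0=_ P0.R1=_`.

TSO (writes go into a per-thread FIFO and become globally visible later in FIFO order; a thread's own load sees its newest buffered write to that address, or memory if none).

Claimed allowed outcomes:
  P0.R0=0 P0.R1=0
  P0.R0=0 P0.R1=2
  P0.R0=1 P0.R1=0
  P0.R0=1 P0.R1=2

spurious: P0.R0=1 P0.R1=0

outcome vector order: (P0.R0,P0.R1)
[TSO] allowed = {0/0 0/2 1/2}
claimed∖TSO = {1/0}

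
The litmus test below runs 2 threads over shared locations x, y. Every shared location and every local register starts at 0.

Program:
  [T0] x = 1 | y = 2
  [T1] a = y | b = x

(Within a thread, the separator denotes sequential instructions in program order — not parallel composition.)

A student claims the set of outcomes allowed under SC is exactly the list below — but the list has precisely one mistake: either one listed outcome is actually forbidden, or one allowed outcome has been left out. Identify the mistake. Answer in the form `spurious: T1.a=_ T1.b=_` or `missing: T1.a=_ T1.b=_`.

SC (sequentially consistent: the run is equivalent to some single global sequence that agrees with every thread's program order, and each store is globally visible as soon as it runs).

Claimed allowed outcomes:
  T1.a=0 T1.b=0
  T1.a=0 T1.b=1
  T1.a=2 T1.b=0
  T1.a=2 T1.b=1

outcome vector order: (T1.a,T1.b)
under SC → 0/0 0/1 2/1
claimed∖SC = {2/0}

spurious: T1.a=2 T1.b=0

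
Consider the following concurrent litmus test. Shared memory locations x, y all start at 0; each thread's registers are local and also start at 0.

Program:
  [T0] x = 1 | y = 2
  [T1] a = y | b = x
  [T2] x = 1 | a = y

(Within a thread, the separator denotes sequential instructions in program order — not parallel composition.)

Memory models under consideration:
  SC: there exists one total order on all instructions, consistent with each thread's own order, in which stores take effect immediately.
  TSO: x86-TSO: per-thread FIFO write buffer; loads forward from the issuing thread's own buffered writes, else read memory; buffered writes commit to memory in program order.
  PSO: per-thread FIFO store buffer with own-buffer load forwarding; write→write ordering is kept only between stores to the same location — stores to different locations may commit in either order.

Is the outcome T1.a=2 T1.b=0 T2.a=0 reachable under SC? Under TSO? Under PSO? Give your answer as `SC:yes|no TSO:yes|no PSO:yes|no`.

outcome vector order: (T1.a,T1.b,T2.a)
under SC → (0,0,0) (0,0,2) (0,1,0) (0,1,2) (2,1,0) (2,1,2)
under TSO → (0,0,0) (0,0,2) (0,1,0) (0,1,2) (2,1,0) (2,1,2)
under PSO → (0,0,0) (0,0,2) (0,1,0) (0,1,2) (2,0,0) (2,0,2) (2,1,0) (2,1,2)
target (2,0,0) ∈ {PSO}

SC:no TSO:no PSO:yes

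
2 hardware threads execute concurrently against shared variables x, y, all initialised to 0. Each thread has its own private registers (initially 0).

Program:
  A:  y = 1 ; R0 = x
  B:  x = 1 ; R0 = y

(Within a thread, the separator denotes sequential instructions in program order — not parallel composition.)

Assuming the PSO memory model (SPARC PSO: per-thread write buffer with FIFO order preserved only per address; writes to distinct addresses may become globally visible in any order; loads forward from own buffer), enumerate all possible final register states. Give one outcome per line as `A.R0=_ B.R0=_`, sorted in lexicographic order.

outcome vector order: (A.R0,B.R0)
|PSO outcomes| = 4

A.R0=0 B.R0=0
A.R0=0 B.R0=1
A.R0=1 B.R0=0
A.R0=1 B.R0=1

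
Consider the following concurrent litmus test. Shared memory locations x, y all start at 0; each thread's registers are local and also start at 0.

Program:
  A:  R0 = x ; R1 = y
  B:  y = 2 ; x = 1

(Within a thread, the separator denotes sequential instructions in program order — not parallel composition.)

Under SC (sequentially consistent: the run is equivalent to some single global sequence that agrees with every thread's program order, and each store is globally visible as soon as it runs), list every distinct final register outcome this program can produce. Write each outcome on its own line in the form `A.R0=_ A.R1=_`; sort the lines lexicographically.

outcome vector order: (A.R0,A.R1)
|SC outcomes| = 3

A.R0=0 A.R1=0
A.R0=0 A.R1=2
A.R0=1 A.R1=2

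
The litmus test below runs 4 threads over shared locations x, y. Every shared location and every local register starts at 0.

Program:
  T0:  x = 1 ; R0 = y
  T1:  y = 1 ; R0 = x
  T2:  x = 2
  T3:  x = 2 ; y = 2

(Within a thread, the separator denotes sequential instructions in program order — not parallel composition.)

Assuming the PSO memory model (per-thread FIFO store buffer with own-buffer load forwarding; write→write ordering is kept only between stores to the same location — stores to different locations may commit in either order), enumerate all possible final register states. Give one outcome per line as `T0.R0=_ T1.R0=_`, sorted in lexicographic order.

outcome vector order: (T0.R0,T1.R0)
|PSO outcomes| = 9

T0.R0=0 T1.R0=0
T0.R0=0 T1.R0=1
T0.R0=0 T1.R0=2
T0.R0=1 T1.R0=0
T0.R0=1 T1.R0=1
T0.R0=1 T1.R0=2
T0.R0=2 T1.R0=0
T0.R0=2 T1.R0=1
T0.R0=2 T1.R0=2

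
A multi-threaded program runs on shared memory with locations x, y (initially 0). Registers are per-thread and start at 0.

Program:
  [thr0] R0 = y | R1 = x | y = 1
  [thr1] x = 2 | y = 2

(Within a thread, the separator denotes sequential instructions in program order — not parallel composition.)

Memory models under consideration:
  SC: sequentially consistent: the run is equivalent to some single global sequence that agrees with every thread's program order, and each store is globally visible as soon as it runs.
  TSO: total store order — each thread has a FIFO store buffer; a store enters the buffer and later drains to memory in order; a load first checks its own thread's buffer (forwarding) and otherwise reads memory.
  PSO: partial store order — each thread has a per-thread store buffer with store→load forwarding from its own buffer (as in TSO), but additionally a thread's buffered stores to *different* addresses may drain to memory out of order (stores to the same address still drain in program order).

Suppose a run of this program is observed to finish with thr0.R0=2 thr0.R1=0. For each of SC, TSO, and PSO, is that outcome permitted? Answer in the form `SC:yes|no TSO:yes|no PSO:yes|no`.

outcome vector order: (thr0.R0,thr0.R1)
under SC → 00 02 22
under TSO → 00 02 22
under PSO → 00 02 20 22
target 20 ∈ {PSO}

SC:no TSO:no PSO:yes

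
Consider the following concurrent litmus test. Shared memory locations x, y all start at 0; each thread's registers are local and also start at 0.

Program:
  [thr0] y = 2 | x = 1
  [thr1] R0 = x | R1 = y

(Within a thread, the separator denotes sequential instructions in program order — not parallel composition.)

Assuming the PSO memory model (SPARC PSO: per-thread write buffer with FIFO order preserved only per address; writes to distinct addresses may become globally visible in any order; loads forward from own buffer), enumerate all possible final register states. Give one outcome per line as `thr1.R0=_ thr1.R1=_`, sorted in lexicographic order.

outcome vector order: (thr1.R0,thr1.R1)
|PSO outcomes| = 4

thr1.R0=0 thr1.R1=0
thr1.R0=0 thr1.R1=2
thr1.R0=1 thr1.R1=0
thr1.R0=1 thr1.R1=2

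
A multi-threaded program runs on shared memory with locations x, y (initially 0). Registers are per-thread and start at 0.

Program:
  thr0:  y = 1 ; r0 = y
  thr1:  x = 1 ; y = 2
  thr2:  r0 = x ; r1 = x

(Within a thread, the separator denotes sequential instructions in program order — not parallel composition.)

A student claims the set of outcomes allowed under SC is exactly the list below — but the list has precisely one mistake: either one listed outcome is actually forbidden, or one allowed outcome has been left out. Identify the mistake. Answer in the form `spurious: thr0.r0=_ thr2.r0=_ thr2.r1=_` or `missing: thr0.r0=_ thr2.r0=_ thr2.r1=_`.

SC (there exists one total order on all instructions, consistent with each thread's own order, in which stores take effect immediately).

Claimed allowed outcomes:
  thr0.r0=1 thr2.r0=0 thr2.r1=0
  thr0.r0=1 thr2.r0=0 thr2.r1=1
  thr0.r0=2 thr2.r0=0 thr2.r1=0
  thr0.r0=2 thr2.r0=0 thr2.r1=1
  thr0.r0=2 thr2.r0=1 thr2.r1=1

outcome vector order: (thr0.r0,thr2.r0,thr2.r1)
under SC → <1 0 0> <1 0 1> <1 1 1> <2 0 0> <2 0 1> <2 1 1>
SC∖claimed = {<1 1 1>}

missing: thr0.r0=1 thr2.r0=1 thr2.r1=1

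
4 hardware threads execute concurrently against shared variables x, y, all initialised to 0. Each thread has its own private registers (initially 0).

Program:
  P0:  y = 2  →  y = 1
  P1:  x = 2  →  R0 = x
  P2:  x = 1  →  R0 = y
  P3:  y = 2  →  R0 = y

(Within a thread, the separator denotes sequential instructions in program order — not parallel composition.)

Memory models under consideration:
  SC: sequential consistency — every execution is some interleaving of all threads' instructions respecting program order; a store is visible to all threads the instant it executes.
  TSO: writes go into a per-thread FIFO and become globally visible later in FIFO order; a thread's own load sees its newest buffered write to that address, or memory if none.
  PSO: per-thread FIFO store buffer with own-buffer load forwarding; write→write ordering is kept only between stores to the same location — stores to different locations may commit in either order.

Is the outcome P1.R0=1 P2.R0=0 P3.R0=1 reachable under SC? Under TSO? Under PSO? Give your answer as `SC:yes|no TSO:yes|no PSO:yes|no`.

outcome vector order: (P1.R0,P2.R0,P3.R0)
SC (12): 101, 102, 111, 112, 121, 122, 201, 202, 211, 212, 221, 222
TSO (12): 101, 102, 111, 112, 121, 122, 201, 202, 211, 212, 221, 222
PSO (12): 101, 102, 111, 112, 121, 122, 201, 202, 211, 212, 221, 222
target 101 ∈ {SC,TSO,PSO}

SC:yes TSO:yes PSO:yes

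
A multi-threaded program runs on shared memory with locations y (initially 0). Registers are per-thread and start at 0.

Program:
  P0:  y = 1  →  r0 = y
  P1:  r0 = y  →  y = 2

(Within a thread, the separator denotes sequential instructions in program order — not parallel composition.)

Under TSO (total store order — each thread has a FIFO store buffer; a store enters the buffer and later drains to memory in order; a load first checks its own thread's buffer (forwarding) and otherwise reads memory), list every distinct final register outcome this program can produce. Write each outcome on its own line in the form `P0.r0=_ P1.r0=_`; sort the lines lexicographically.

P0.r0=1 P1.r0=0
P0.r0=1 P1.r0=1
P0.r0=2 P1.r0=0
P0.r0=2 P1.r0=1

outcome vector order: (P0.r0,P1.r0)
|TSO outcomes| = 4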